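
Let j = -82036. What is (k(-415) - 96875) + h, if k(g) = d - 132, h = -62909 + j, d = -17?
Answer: -241969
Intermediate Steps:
h = -144945 (h = -62909 - 82036 = -144945)
k(g) = -149 (k(g) = -17 - 132 = -149)
(k(-415) - 96875) + h = (-149 - 96875) - 144945 = -97024 - 144945 = -241969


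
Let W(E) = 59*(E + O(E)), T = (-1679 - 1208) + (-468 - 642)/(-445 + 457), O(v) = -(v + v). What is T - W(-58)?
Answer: -12803/2 ≈ -6401.5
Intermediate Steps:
O(v) = -2*v
T = -5959/2 (T = -2887 - 1110/12 = -2887 - 1110*1/12 = -2887 - 185/2 = -5959/2 ≈ -2979.5)
W(E) = -59*E (W(E) = 59*(E - 2*E) = 59*(-E) = -59*E)
T - W(-58) = -5959/2 - (-59)*(-58) = -5959/2 - 1*3422 = -5959/2 - 3422 = -12803/2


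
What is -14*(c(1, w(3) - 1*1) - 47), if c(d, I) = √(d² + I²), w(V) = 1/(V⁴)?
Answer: 658 - 14*√12961/81 ≈ 638.32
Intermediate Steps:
w(V) = V⁻⁴
c(d, I) = √(I² + d²)
-14*(c(1, w(3) - 1*1) - 47) = -14*(√((3⁻⁴ - 1*1)² + 1²) - 47) = -14*(√((1/81 - 1)² + 1) - 47) = -14*(√((-80/81)² + 1) - 47) = -14*(√(6400/6561 + 1) - 47) = -14*(√(12961/6561) - 47) = -14*(√12961/81 - 47) = -14*(-47 + √12961/81) = 658 - 14*√12961/81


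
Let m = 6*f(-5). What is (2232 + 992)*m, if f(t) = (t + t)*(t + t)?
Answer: 1934400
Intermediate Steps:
f(t) = 4*t² (f(t) = (2*t)*(2*t) = 4*t²)
m = 600 (m = 6*(4*(-5)²) = 6*(4*25) = 6*100 = 600)
(2232 + 992)*m = (2232 + 992)*600 = 3224*600 = 1934400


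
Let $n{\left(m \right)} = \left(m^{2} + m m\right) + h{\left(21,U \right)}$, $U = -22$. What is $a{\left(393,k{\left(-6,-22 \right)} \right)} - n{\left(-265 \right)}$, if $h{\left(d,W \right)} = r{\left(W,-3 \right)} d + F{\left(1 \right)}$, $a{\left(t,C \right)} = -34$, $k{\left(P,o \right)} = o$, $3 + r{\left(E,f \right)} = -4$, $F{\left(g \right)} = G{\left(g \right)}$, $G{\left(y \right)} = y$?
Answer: $-140338$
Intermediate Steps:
$F{\left(g \right)} = g$
$r{\left(E,f \right)} = -7$ ($r{\left(E,f \right)} = -3 - 4 = -7$)
$h{\left(d,W \right)} = 1 - 7 d$ ($h{\left(d,W \right)} = - 7 d + 1 = 1 - 7 d$)
$n{\left(m \right)} = -146 + 2 m^{2}$ ($n{\left(m \right)} = \left(m^{2} + m m\right) + \left(1 - 147\right) = \left(m^{2} + m^{2}\right) + \left(1 - 147\right) = 2 m^{2} - 146 = -146 + 2 m^{2}$)
$a{\left(393,k{\left(-6,-22 \right)} \right)} - n{\left(-265 \right)} = -34 - \left(-146 + 2 \left(-265\right)^{2}\right) = -34 - \left(-146 + 2 \cdot 70225\right) = -34 - \left(-146 + 140450\right) = -34 - 140304 = -140338$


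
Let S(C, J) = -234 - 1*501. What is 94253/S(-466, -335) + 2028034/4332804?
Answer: -9687837391/75824070 ≈ -127.77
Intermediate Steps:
S(C, J) = -735 (S(C, J) = -234 - 501 = -735)
94253/S(-466, -335) + 2028034/4332804 = 94253/(-735) + 2028034/4332804 = 94253*(-1/735) + 2028034*(1/4332804) = -94253/735 + 1014017/2166402 = -9687837391/75824070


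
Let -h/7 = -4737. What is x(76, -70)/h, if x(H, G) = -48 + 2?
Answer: -46/33159 ≈ -0.0013873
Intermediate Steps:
x(H, G) = -46
h = 33159 (h = -7*(-4737) = 33159)
x(76, -70)/h = -46/33159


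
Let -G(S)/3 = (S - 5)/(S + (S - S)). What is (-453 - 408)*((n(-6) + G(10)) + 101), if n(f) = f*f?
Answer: -233331/2 ≈ -1.1667e+5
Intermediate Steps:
n(f) = f²
G(S) = -3*(-5 + S)/S (G(S) = -3*(S - 5)/(S + (S - S)) = -3*(-5 + S)/(S + 0) = -3*(-5 + S)/S)
(-453 - 408)*((n(-6) + G(10)) + 101) = (-453 - 408)*(((-6)² + (-3 + 15/10)) + 101) = -861*((36 + (-3 + 15*(⅒))) + 101) = -861*((36 + (-3 + 3/2)) + 101) = -861*((36 - 3/2) + 101) = -861*(69/2 + 101) = -861*271/2 = -233331/2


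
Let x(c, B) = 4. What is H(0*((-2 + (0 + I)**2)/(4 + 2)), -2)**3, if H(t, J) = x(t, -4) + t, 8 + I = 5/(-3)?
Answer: 64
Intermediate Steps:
I = -29/3 (I = -8 + 5/(-3) = -8 + 5*(-1/3) = -8 - 5/3 = -29/3 ≈ -9.6667)
H(t, J) = 4 + t
H(0*((-2 + (0 + I)**2)/(4 + 2)), -2)**3 = (4 + 0*((-2 + (0 - 29/3)**2)/(4 + 2)))**3 = (4 + 0*((-2 + (-29/3)**2)/6))**3 = (4 + 0*((-2 + 841/9)*(1/6)))**3 = (4 + 0*((823/9)*(1/6)))**3 = (4 + 0*(823/54))**3 = (4 + 0)**3 = 4**3 = 64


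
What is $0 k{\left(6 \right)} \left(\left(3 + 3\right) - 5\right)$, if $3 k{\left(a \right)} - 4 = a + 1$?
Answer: $0$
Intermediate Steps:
$k{\left(a \right)} = \frac{5}{3} + \frac{a}{3}$ ($k{\left(a \right)} = \frac{4}{3} + \frac{a + 1}{3} = \frac{4}{3} + \frac{1 + a}{3} = \frac{4}{3} + \left(\frac{1}{3} + \frac{a}{3}\right) = \frac{5}{3} + \frac{a}{3}$)
$0 k{\left(6 \right)} \left(\left(3 + 3\right) - 5\right) = 0 \left(\frac{5}{3} + \frac{1}{3} \cdot 6\right) \left(\left(3 + 3\right) - 5\right) = 0 \left(\frac{5}{3} + 2\right) \left(6 - 5\right) = 0 \cdot \frac{11}{3} \cdot 1 = 0 \cdot 1 = 0$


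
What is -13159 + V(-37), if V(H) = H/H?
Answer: -13158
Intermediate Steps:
V(H) = 1
-13159 + V(-37) = -13159 + 1 = -13158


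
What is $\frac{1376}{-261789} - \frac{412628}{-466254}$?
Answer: $\frac{17896650998}{20343361401} \approx 0.87973$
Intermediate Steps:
$\frac{1376}{-261789} - \frac{412628}{-466254} = 1376 \left(- \frac{1}{261789}\right) - - \frac{206314}{233127} = - \frac{1376}{261789} + \frac{206314}{233127} = \frac{17896650998}{20343361401}$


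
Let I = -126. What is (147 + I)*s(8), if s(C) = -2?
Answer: -42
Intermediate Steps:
(147 + I)*s(8) = (147 - 126)*(-2) = 21*(-2) = -42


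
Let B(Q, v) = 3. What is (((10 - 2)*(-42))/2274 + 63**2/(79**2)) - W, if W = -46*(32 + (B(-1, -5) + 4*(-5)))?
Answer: 1633238665/2365339 ≈ 690.49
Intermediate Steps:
W = -690 (W = -46*(32 + (3 + 4*(-5))) = -46*(32 + (3 - 20)) = -46*(32 - 17) = -46*15 = -690)
(((10 - 2)*(-42))/2274 + 63**2/(79**2)) - W = (((10 - 2)*(-42))/2274 + 63**2/(79**2)) - 1*(-690) = ((8*(-42))*(1/2274) + 3969/6241) + 690 = (-336*1/2274 + 3969*(1/6241)) + 690 = (-56/379 + 3969/6241) + 690 = 1154755/2365339 + 690 = 1633238665/2365339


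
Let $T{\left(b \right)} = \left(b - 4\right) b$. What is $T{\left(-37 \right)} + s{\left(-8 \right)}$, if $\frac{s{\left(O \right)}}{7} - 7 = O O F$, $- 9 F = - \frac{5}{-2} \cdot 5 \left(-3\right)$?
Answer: $\frac{10298}{3} \approx 3432.7$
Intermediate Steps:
$T{\left(b \right)} = b \left(-4 + b\right)$ ($T{\left(b \right)} = \left(-4 + b\right) b = b \left(-4 + b\right)$)
$F = \frac{25}{6}$ ($F = - \frac{- \frac{5}{-2} \cdot 5 \left(-3\right)}{9} = - \frac{\left(-5\right) \left(- \frac{1}{2}\right) 5 \left(-3\right)}{9} = - \frac{\frac{5}{2} \cdot 5 \left(-3\right)}{9} = - \frac{\frac{25}{2} \left(-3\right)}{9} = \left(- \frac{1}{9}\right) \left(- \frac{75}{2}\right) = \frac{25}{6} \approx 4.1667$)
$s{\left(O \right)} = 49 + \frac{175 O^{2}}{6}$ ($s{\left(O \right)} = 49 + 7 O O \frac{25}{6} = 49 + 7 O^{2} \cdot \frac{25}{6} = 49 + 7 \frac{25 O^{2}}{6} = 49 + \frac{175 O^{2}}{6}$)
$T{\left(-37 \right)} + s{\left(-8 \right)} = - 37 \left(-4 - 37\right) + \left(49 + \frac{175 \left(-8\right)^{2}}{6}\right) = \left(-37\right) \left(-41\right) + \left(49 + \frac{175}{6} \cdot 64\right) = 1517 + \left(49 + \frac{5600}{3}\right) = 1517 + \frac{5747}{3} = \frac{10298}{3}$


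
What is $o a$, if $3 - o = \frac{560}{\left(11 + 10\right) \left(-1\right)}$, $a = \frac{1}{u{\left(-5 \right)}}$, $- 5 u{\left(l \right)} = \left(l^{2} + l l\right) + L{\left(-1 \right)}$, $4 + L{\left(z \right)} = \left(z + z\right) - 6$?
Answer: $- \frac{445}{114} \approx -3.9035$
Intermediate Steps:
$L{\left(z \right)} = -10 + 2 z$ ($L{\left(z \right)} = -4 + \left(\left(z + z\right) - 6\right) = -4 + \left(2 z - 6\right) = -4 + \left(-6 + 2 z\right) = -10 + 2 z$)
$u{\left(l \right)} = \frac{12}{5} - \frac{2 l^{2}}{5}$ ($u{\left(l \right)} = - \frac{\left(l^{2} + l l\right) + \left(-10 + 2 \left(-1\right)\right)}{5} = - \frac{\left(l^{2} + l^{2}\right) - 12}{5} = - \frac{2 l^{2} - 12}{5} = - \frac{-12 + 2 l^{2}}{5} = \frac{12}{5} - \frac{2 l^{2}}{5}$)
$a = - \frac{5}{38}$ ($a = \frac{1}{\frac{12}{5} - \frac{2 \left(-5\right)^{2}}{5}} = \frac{1}{\frac{12}{5} - 10} = \frac{1}{- \frac{38}{5}} = - \frac{5}{38} \approx -0.13158$)
$o = \frac{89}{3}$ ($o = 3 - \frac{560}{\left(11 + 10\right) \left(-1\right)} = 3 - \frac{560}{21 \left(-1\right)} = 3 - \frac{560}{-21} = 3 - 560 \left(- \frac{1}{21}\right) = 3 - - \frac{80}{3} = 3 + \frac{80}{3} = \frac{89}{3} \approx 29.667$)
$o a = \frac{89}{3} \left(- \frac{5}{38}\right) = - \frac{445}{114}$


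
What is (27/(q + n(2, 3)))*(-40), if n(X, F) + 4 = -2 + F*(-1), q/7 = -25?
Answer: 135/23 ≈ 5.8696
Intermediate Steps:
q = -175 (q = 7*(-25) = -175)
n(X, F) = -6 - F (n(X, F) = -4 + (-2 + F*(-1)) = -4 + (-2 - F) = -6 - F)
(27/(q + n(2, 3)))*(-40) = (27/(-175 + (-6 - 1*3)))*(-40) = (27/(-175 + (-6 - 3)))*(-40) = (27/(-175 - 9))*(-40) = (27/(-184))*(-40) = -1/184*27*(-40) = -27/184*(-40) = 135/23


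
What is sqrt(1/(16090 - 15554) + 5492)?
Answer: sqrt(394457542)/268 ≈ 74.108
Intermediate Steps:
sqrt(1/(16090 - 15554) + 5492) = sqrt(1/536 + 5492) = sqrt(2943713/536) = sqrt(394457542)/268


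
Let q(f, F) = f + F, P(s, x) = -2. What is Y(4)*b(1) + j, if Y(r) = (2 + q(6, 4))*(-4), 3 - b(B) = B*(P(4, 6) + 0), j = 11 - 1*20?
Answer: -249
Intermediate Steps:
j = -9 (j = 11 - 20 = -9)
b(B) = 3 + 2*B (b(B) = 3 - B*(-2 + 0) = 3 - B*(-2) = 3 - (-2)*B = 3 + 2*B)
q(f, F) = F + f
Y(r) = -48 (Y(r) = (2 + (4 + 6))*(-4) = (2 + 10)*(-4) = 12*(-4) = -48)
Y(4)*b(1) + j = -48*(3 + 2*1) - 9 = -48*(3 + 2) - 9 = -48*5 - 9 = -240 - 9 = -249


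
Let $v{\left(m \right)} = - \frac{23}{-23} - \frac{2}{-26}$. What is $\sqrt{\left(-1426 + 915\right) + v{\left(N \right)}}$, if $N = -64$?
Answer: $\frac{i \sqrt{86177}}{13} \approx 22.581 i$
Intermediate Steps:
$v{\left(m \right)} = \frac{14}{13}$ ($v{\left(m \right)} = \left(-23\right) \left(- \frac{1}{23}\right) - - \frac{1}{13} = 1 + \frac{1}{13} = \frac{14}{13}$)
$\sqrt{\left(-1426 + 915\right) + v{\left(N \right)}} = \sqrt{\left(-1426 + 915\right) + \frac{14}{13}} = \sqrt{-511 + \frac{14}{13}} = \sqrt{- \frac{6629}{13}} = \frac{i \sqrt{86177}}{13}$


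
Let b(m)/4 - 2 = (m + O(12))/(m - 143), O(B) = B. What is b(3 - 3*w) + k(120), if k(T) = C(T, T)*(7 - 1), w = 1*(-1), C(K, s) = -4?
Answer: -2264/137 ≈ -16.526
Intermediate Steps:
w = -1
k(T) = -24 (k(T) = -4*(7 - 1) = -4*6 = -24)
b(m) = 8 + 4*(12 + m)/(-143 + m) (b(m) = 8 + 4*((m + 12)/(m - 143)) = 8 + 4*((12 + m)/(-143 + m)) = 8 + 4*(12 + m)/(-143 + m))
b(3 - 3*w) + k(120) = 4*(-274 + 3*(3 - 3*(-1)))/(-143 + (3 - 3*(-1))) - 24 = 4*(-274 + 3*(3 + 3))/(-143 + (3 + 3)) - 24 = 4*(-274 + 3*6)/(-143 + 6) - 24 = 4*(-274 + 18)/(-137) - 24 = 4*(-1/137)*(-256) - 24 = 1024/137 - 24 = -2264/137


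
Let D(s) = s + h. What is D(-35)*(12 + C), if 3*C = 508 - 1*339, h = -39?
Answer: -15170/3 ≈ -5056.7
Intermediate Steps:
C = 169/3 (C = (508 - 1*339)/3 = (508 - 339)/3 = (⅓)*169 = 169/3 ≈ 56.333)
D(s) = -39 + s (D(s) = s - 39 = -39 + s)
D(-35)*(12 + C) = (-39 - 35)*(12 + 169/3) = -74*205/3 = -15170/3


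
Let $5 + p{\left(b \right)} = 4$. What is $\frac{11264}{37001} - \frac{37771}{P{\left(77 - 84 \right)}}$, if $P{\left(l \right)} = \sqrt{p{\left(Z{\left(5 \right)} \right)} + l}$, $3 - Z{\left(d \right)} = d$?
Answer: $\frac{11264}{37001} + \frac{37771 i \sqrt{2}}{4} \approx 0.30442 + 13354.0 i$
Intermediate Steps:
$Z{\left(d \right)} = 3 - d$
$p{\left(b \right)} = -1$ ($p{\left(b \right)} = -5 + 4 = -1$)
$P{\left(l \right)} = \sqrt{-1 + l}$
$\frac{11264}{37001} - \frac{37771}{P{\left(77 - 84 \right)}} = \frac{11264}{37001} - \frac{37771}{\sqrt{-1 + \left(77 - 84\right)}} = 11264 \cdot \frac{1}{37001} - \frac{37771}{\sqrt{-1 - 7}} = \frac{11264}{37001} - \frac{37771}{\sqrt{-8}} = \frac{11264}{37001} - \frac{37771}{2 i \sqrt{2}} = \frac{11264}{37001} - 37771 \left(- \frac{i \sqrt{2}}{4}\right) = \frac{11264}{37001} + \frac{37771 i \sqrt{2}}{4}$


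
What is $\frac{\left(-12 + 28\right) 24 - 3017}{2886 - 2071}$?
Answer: $- \frac{2633}{815} \approx -3.2307$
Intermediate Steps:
$\frac{\left(-12 + 28\right) 24 - 3017}{2886 - 2071} = \frac{16 \cdot 24 - 3017}{815} = \left(384 - 3017\right) \frac{1}{815} = \left(-2633\right) \frac{1}{815} = - \frac{2633}{815}$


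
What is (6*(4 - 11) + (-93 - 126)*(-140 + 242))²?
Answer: 500864400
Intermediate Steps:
(6*(4 - 11) + (-93 - 126)*(-140 + 242))² = (6*(-7) - 219*102)² = (-42 - 22338)² = (-22380)² = 500864400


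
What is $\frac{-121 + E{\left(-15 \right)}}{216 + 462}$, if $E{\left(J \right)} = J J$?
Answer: $\frac{52}{339} \approx 0.15339$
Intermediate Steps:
$E{\left(J \right)} = J^{2}$
$\frac{-121 + E{\left(-15 \right)}}{216 + 462} = \frac{-121 + \left(-15\right)^{2}}{216 + 462} = \frac{-121 + 225}{678} = 104 \cdot \frac{1}{678} = \frac{52}{339}$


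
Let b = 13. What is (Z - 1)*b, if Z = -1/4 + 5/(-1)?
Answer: -325/4 ≈ -81.250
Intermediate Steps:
Z = -21/4 (Z = -1*¼ + 5*(-1) = -¼ - 5 = -21/4 ≈ -5.2500)
(Z - 1)*b = (-21/4 - 1)*13 = -25/4*13 = -325/4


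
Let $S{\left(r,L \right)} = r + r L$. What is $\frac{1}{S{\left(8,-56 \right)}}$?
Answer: $- \frac{1}{440} \approx -0.0022727$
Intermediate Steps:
$S{\left(r,L \right)} = r + L r$
$\frac{1}{S{\left(8,-56 \right)}} = \frac{1}{8 \left(1 - 56\right)} = \frac{1}{8 \left(-55\right)} = \frac{1}{-440} = - \frac{1}{440}$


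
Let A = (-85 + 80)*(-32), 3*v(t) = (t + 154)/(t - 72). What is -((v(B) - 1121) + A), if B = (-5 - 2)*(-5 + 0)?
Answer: 35620/37 ≈ 962.70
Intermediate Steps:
B = 35 (B = -7*(-5) = 35)
v(t) = (154 + t)/(3*(-72 + t)) (v(t) = ((t + 154)/(t - 72))/3 = ((154 + t)/(-72 + t))/3 = (154 + t)/(3*(-72 + t)))
A = 160 (A = -5*(-32) = 160)
-((v(B) - 1121) + A) = -(((154 + 35)/(3*(-72 + 35)) - 1121) + 160) = -(((1/3)*189/(-37) - 1121) + 160) = -(((1/3)*(-1/37)*189 - 1121) + 160) = -((-63/37 - 1121) + 160) = -(-41540/37 + 160) = -1*(-35620/37) = 35620/37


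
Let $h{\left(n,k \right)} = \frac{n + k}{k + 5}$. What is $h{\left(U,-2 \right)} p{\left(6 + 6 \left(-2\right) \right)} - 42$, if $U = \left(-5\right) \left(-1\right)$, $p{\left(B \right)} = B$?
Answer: $-48$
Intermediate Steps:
$U = 5$
$h{\left(n,k \right)} = \frac{k + n}{5 + k}$
$h{\left(U,-2 \right)} p{\left(6 + 6 \left(-2\right) \right)} - 42 = \frac{-2 + 5}{5 - 2} \left(6 + 6 \left(-2\right)\right) - 42 = \frac{1}{3} \cdot 3 \left(6 - 12\right) - 42 = \frac{1}{3} \cdot 3 \left(-6\right) - 42 = 1 \left(-6\right) - 42 = -6 - 42 = -48$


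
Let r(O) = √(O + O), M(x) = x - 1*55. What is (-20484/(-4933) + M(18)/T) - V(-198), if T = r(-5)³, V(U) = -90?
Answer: 464454/4933 - 37*I*√10/100 ≈ 94.152 - 1.17*I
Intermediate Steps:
M(x) = -55 + x (M(x) = x - 55 = -55 + x)
r(O) = √2*√O (r(O) = √(2*O) = √2*√O)
T = -10*I*√10 (T = (√2*√(-5))³ = (√2*(I*√5))³ = (I*√10)³ = -10*I*√10 ≈ -31.623*I)
(-20484/(-4933) + M(18)/T) - V(-198) = (-20484/(-4933) + (-55 + 18)/((-10*I*√10))) - 1*(-90) = (-20484*(-1/4933) - 37*I*√10/100) + 90 = (20484/4933 - 37*I*√10/100) + 90 = 464454/4933 - 37*I*√10/100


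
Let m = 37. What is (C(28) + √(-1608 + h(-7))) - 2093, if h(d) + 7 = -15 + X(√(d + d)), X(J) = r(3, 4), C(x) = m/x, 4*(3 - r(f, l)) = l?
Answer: -58567/28 + 2*I*√407 ≈ -2091.7 + 40.349*I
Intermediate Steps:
r(f, l) = 3 - l/4
C(x) = 37/x
X(J) = 2 (X(J) = 3 - ¼*4 = 3 - 1 = 2)
h(d) = -20 (h(d) = -7 + (-15 + 2) = -7 - 13 = -20)
(C(28) + √(-1608 + h(-7))) - 2093 = (37/28 + √(-1608 - 20)) - 2093 = (37*(1/28) + √(-1628)) - 2093 = (37/28 + 2*I*√407) - 2093 = -58567/28 + 2*I*√407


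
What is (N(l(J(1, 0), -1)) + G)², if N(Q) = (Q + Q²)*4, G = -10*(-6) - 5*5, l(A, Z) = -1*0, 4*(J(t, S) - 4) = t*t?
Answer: 1225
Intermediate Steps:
J(t, S) = 4 + t²/4 (J(t, S) = 4 + (t*t)/4 = 4 + t²/4)
l(A, Z) = 0
G = 35 (G = 60 - 25 = 35)
N(Q) = 4*Q + 4*Q²
(N(l(J(1, 0), -1)) + G)² = (4*0*(1 + 0) + 35)² = (4*0*1 + 35)² = (0 + 35)² = 35² = 1225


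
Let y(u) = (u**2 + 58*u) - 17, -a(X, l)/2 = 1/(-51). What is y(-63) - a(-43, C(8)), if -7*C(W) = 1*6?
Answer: 15196/51 ≈ 297.96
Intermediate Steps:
C(W) = -6/7
a(X, l) = 2/51 (a(X, l) = -2/(-51) = -2*(-1/51) = 2/51)
y(u) = -17 + u**2 + 58*u
y(-63) - a(-43, C(8)) = (-17 + (-63)**2 + 58*(-63)) - 1*2/51 = (-17 + 3969 - 3654) - 2/51 = 298 - 2/51 = 15196/51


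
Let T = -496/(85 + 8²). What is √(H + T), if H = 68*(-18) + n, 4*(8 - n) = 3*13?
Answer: I*√109147119/298 ≈ 35.058*I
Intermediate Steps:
n = -7/4 (n = 8 - 3*13/4 = 8 - ¼*39 = 8 - 39/4 = -7/4 ≈ -1.7500)
T = -496/149 (T = -496/(85 + 64) = -496/149 ≈ -3.3289)
H = -4903/4 (H = 68*(-18) - 7/4 = -1224 - 7/4 = -4903/4 ≈ -1225.8)
√(H + T) = √(-4903/4 - 496/149) = √(-732531/596) = I*√109147119/298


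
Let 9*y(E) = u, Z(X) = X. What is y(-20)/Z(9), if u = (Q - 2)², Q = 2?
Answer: 0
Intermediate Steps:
u = 0 (u = (2 - 2)² = 0² = 0)
y(E) = 0 (y(E) = (⅑)*0 = 0)
y(-20)/Z(9) = 0/9 = 0*(⅑) = 0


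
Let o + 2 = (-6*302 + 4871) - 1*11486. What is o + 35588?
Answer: 27159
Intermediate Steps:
o = -8429 (o = -2 + ((-6*302 + 4871) - 1*11486) = -2 + ((-1812 + 4871) - 11486) = -2 + (3059 - 11486) = -2 - 8427 = -8429)
o + 35588 = -8429 + 35588 = 27159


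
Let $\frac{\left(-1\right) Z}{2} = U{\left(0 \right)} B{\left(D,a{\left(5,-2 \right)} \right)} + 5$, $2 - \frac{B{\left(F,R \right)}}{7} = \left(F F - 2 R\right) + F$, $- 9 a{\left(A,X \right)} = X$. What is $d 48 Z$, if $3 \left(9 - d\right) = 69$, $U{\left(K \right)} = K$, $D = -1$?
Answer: $6720$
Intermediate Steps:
$d = -14$ ($d = 9 - 23 = -14$)
$a{\left(A,X \right)} = - \frac{X}{9}$
$B{\left(F,R \right)} = 14 - 7 F - 7 F^{2} + 14 R$ ($B{\left(F,R \right)} = 14 - 7 \left(\left(F F - 2 R\right) + F\right) = 14 - 7 \left(\left(F^{2} - 2 R\right) + F\right) = 14 - 7 \left(F + F^{2} - 2 R\right) = 14 - \left(- 14 R + 7 F + 7 F^{2}\right) = 14 - 7 F - 7 F^{2} + 14 R$)
$Z = -10$ ($Z = - 2 \left(0 \left(14 - -7 - 7 \left(-1\right)^{2} + 14 \left(\left(- \frac{1}{9}\right) \left(-2\right)\right)\right) + 5\right) = - 2 \left(0 \left(14 + 7 - 7 + 14 \cdot \frac{2}{9}\right) + 5\right) = - 2 \left(0 \left(14 + 7 - 7 + \frac{28}{9}\right) + 5\right) = - 2 \left(0 \cdot \frac{154}{9} + 5\right) = - 2 \left(0 + 5\right) = \left(-2\right) 5 = -10$)
$d 48 Z = \left(-14\right) 48 \left(-10\right) = \left(-672\right) \left(-10\right) = 6720$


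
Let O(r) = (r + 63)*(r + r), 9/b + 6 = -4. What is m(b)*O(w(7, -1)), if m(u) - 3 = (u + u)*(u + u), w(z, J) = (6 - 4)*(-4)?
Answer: -27456/5 ≈ -5491.2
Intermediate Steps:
b = -9/10 (b = 9/(-6 - 4) = 9/(-10) = 9*(-⅒) = -9/10 ≈ -0.90000)
w(z, J) = -8 (w(z, J) = 2*(-4) = -8)
m(u) = 3 + 4*u² (m(u) = 3 + (u + u)*(u + u) = 3 + (2*u)*(2*u) = 3 + 4*u²)
O(r) = 2*r*(63 + r) (O(r) = (63 + r)*(2*r) = 2*r*(63 + r))
m(b)*O(w(7, -1)) = (3 + 4*(-9/10)²)*(2*(-8)*(63 - 8)) = (3 + 4*(81/100))*(2*(-8)*55) = (3 + 81/25)*(-880) = (156/25)*(-880) = -27456/5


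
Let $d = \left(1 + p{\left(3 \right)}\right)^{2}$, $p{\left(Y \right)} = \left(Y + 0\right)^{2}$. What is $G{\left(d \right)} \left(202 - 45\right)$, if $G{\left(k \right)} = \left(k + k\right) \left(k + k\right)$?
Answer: $6280000$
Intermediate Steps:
$p{\left(Y \right)} = Y^{2}$
$d = 100$ ($d = \left(1 + 3^{2}\right)^{2} = \left(1 + 9\right)^{2} = 10^{2} = 100$)
$G{\left(k \right)} = 4 k^{2}$ ($G{\left(k \right)} = 2 k 2 k = 4 k^{2}$)
$G{\left(d \right)} \left(202 - 45\right) = 4 \cdot 100^{2} \left(202 - 45\right) = 4 \cdot 10000 \cdot 157 = 40000 \cdot 157 = 6280000$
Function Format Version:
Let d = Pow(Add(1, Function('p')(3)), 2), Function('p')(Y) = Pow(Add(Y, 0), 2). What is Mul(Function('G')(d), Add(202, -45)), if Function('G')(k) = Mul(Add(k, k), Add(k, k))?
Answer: 6280000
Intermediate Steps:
Function('p')(Y) = Pow(Y, 2)
d = 100 (d = Pow(Add(1, Pow(3, 2)), 2) = Pow(Add(1, 9), 2) = Pow(10, 2) = 100)
Function('G')(k) = Mul(4, Pow(k, 2)) (Function('G')(k) = Mul(Mul(2, k), Mul(2, k)) = Mul(4, Pow(k, 2)))
Mul(Function('G')(d), Add(202, -45)) = Mul(Mul(4, Pow(100, 2)), Add(202, -45)) = Mul(Mul(4, 10000), 157) = Mul(40000, 157) = 6280000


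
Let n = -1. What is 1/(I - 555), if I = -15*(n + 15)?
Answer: -1/765 ≈ -0.0013072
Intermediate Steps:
I = -210 (I = -15*(-1 + 15) = -15*14 = -210)
1/(I - 555) = 1/(-210 - 555) = 1/(-765) = -1/765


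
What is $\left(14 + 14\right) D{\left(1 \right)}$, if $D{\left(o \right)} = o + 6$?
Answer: $196$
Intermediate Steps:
$D{\left(o \right)} = 6 + o$
$\left(14 + 14\right) D{\left(1 \right)} = \left(14 + 14\right) \left(6 + 1\right) = 28 \cdot 7 = 196$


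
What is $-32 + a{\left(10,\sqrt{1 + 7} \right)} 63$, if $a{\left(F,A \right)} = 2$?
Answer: $94$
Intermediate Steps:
$-32 + a{\left(10,\sqrt{1 + 7} \right)} 63 = -32 + 2 \cdot 63 = -32 + 126 = 94$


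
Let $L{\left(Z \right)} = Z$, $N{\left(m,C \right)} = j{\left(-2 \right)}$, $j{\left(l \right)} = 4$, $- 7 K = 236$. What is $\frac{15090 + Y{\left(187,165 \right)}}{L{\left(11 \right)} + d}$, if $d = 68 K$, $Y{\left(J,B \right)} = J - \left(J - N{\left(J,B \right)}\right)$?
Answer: $- \frac{105658}{15971} \approx -6.6156$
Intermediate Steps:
$K = - \frac{236}{7}$ ($K = \left(- \frac{1}{7}\right) 236 = - \frac{236}{7} \approx -33.714$)
$N{\left(m,C \right)} = 4$
$Y{\left(J,B \right)} = 4$ ($Y{\left(J,B \right)} = J - \left(-4 + J\right) = 4$)
$d = - \frac{16048}{7}$ ($d = 68 \left(- \frac{236}{7}\right) = - \frac{16048}{7} \approx -2292.6$)
$\frac{15090 + Y{\left(187,165 \right)}}{L{\left(11 \right)} + d} = \frac{15090 + 4}{11 - \frac{16048}{7}} = \frac{15094}{- \frac{15971}{7}} = 15094 \left(- \frac{7}{15971}\right) = - \frac{105658}{15971}$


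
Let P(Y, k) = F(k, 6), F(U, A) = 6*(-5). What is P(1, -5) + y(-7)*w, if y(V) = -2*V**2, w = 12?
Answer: -1206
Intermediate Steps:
F(U, A) = -30
P(Y, k) = -30
P(1, -5) + y(-7)*w = -30 - 2*(-7)**2*12 = -30 - 2*49*12 = -30 - 98*12 = -30 - 1176 = -1206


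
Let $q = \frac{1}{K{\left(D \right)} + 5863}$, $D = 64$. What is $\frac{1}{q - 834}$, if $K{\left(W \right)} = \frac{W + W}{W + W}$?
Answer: $- \frac{5864}{4890575} \approx -0.001199$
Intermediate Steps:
$K{\left(W \right)} = 1$ ($K{\left(W \right)} = \frac{2 W}{2 W} = 2 W \frac{1}{2 W} = 1$)
$q = \frac{1}{5864}$ ($q = \frac{1}{1 + 5863} = \frac{1}{5864} \approx 0.00017053$)
$\frac{1}{q - 834} = \frac{1}{\frac{1}{5864} - 834} = \frac{1}{- \frac{4890575}{5864}} = - \frac{5864}{4890575}$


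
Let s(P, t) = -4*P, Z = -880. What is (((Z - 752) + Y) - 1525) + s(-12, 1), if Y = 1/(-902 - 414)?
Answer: -4091445/1316 ≈ -3109.0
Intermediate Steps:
Y = -1/1316 (Y = 1/(-1316) = -1/1316 ≈ -0.00075988)
(((Z - 752) + Y) - 1525) + s(-12, 1) = (((-880 - 752) - 1/1316) - 1525) - 4*(-12) = ((-1632 - 1/1316) - 1525) + 48 = (-2147713/1316 - 1525) + 48 = -4154613/1316 + 48 = -4091445/1316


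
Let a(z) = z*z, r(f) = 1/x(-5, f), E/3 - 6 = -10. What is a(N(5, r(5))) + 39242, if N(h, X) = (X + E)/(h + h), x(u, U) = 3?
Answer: 1412761/36 ≈ 39243.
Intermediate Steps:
E = -12 (E = 18 + 3*(-10) = 18 - 30 = -12)
r(f) = ⅓ (r(f) = 1/3 = ⅓)
N(h, X) = (-12 + X)/(2*h) (N(h, X) = (X - 12)/(h + h) = (-12 + X)/((2*h)) = (-12 + X)*(1/(2*h)) = (-12 + X)/(2*h))
a(z) = z²
a(N(5, r(5))) + 39242 = ((½)*(-12 + ⅓)/5)² + 39242 = ((½)*(⅕)*(-35/3))² + 39242 = (-7/6)² + 39242 = 49/36 + 39242 = 1412761/36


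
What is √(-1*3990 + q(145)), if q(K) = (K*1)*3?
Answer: 3*I*√395 ≈ 59.624*I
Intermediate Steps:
q(K) = 3*K (q(K) = K*3 = 3*K)
√(-1*3990 + q(145)) = √(-1*3990 + 3*145) = √(-3990 + 435) = √(-3555) = 3*I*√395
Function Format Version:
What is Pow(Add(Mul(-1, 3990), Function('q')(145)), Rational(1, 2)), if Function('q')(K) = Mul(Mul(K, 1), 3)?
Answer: Mul(3, I, Pow(395, Rational(1, 2))) ≈ Mul(59.624, I)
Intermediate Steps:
Function('q')(K) = Mul(3, K) (Function('q')(K) = Mul(K, 3) = Mul(3, K))
Pow(Add(Mul(-1, 3990), Function('q')(145)), Rational(1, 2)) = Pow(Add(Mul(-1, 3990), Mul(3, 145)), Rational(1, 2)) = Pow(Add(-3990, 435), Rational(1, 2)) = Pow(-3555, Rational(1, 2)) = Mul(3, I, Pow(395, Rational(1, 2)))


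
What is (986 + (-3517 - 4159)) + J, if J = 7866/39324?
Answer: -43844949/6554 ≈ -6689.8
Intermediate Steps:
J = 1311/6554 (J = 7866*(1/39324) = 1311/6554 ≈ 0.20003)
(986 + (-3517 - 4159)) + J = (986 + (-3517 - 4159)) + 1311/6554 = (986 - 7676) + 1311/6554 = -6690 + 1311/6554 = -43844949/6554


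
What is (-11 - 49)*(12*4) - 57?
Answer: -2937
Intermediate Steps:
(-11 - 49)*(12*4) - 57 = -60*48 - 57 = -2880 - 57 = -2937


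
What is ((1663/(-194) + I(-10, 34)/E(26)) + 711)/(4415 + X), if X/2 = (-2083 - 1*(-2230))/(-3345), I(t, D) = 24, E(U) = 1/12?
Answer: 214239445/954989638 ≈ 0.22434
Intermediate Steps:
E(U) = 1/12
X = -98/1115 (X = 2*((-2083 - 1*(-2230))/(-3345)) = 2*((-2083 + 2230)*(-1/3345)) = 2*(147*(-1/3345)) = 2*(-49/1115) = -98/1115 ≈ -0.087892)
((1663/(-194) + I(-10, 34)/E(26)) + 711)/(4415 + X) = ((1663/(-194) + 24/(1/12)) + 711)/(4415 - 98/1115) = ((1663*(-1/194) + 24*12) + 711)/(4922627/1115) = ((-1663/194 + 288) + 711)*(1115/4922627) = (54209/194 + 711)*(1115/4922627) = (192143/194)*(1115/4922627) = 214239445/954989638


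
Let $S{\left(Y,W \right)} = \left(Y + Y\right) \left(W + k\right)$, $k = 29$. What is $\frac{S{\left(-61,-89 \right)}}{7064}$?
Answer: $\frac{915}{883} \approx 1.0362$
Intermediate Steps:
$S{\left(Y,W \right)} = 2 Y \left(29 + W\right)$ ($S{\left(Y,W \right)} = \left(Y + Y\right) \left(W + 29\right) = 2 Y \left(29 + W\right)$)
$\frac{S{\left(-61,-89 \right)}}{7064} = \frac{2 \left(-61\right) \left(29 - 89\right)}{7064} = 2 \left(-61\right) \left(-60\right) \frac{1}{7064} = 7320 \cdot \frac{1}{7064} = \frac{915}{883}$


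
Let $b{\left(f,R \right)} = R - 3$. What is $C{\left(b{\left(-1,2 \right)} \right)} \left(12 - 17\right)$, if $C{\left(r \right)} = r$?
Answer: $5$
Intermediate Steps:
$b{\left(f,R \right)} = -3 + R$ ($b{\left(f,R \right)} = R - 3 = -3 + R$)
$C{\left(b{\left(-1,2 \right)} \right)} \left(12 - 17\right) = \left(-3 + 2\right) \left(12 - 17\right) = \left(-1\right) \left(-5\right) = 5$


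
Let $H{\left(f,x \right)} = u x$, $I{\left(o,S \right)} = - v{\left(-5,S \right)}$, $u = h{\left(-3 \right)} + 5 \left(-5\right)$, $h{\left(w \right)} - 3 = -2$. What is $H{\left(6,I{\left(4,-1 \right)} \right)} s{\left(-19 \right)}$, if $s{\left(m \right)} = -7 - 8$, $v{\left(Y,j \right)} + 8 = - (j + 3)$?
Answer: $3600$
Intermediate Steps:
$h{\left(w \right)} = 1$ ($h{\left(w \right)} = 3 - 2 = 1$)
$v{\left(Y,j \right)} = -11 - j$ ($v{\left(Y,j \right)} = -8 - \left(j + 3\right) = -8 - \left(3 + j\right) = -11 - j$)
$u = -24$ ($u = 1 + 5 \left(-5\right) = 1 - 25 = -24$)
$s{\left(m \right)} = -15$
$I{\left(o,S \right)} = 11 + S$ ($I{\left(o,S \right)} = - (-11 - S) = 11 + S$)
$H{\left(f,x \right)} = - 24 x$
$H{\left(6,I{\left(4,-1 \right)} \right)} s{\left(-19 \right)} = - 24 \left(11 - 1\right) \left(-15\right) = \left(-24\right) 10 \left(-15\right) = \left(-240\right) \left(-15\right) = 3600$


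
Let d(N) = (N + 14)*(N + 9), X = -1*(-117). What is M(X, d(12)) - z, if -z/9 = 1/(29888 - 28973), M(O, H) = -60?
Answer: -18297/305 ≈ -59.990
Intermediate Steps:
X = 117
d(N) = (9 + N)*(14 + N) (d(N) = (14 + N)*(9 + N) = (9 + N)*(14 + N))
z = -3/305 (z = -9/(29888 - 28973) = -9/915 = -9*1/915 = -3/305 ≈ -0.0098361)
M(X, d(12)) - z = -60 - 1*(-3/305) = -60 + 3/305 = -18297/305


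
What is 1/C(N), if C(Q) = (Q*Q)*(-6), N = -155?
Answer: -1/144150 ≈ -6.9372e-6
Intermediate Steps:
C(Q) = -6*Q² (C(Q) = Q²*(-6) = -6*Q²)
1/C(N) = 1/(-6*(-155)²) = 1/(-6*24025) = 1/(-144150) = -1/144150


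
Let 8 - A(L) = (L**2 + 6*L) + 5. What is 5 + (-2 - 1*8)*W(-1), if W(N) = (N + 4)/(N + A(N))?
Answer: 5/7 ≈ 0.71429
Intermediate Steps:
A(L) = 3 - L**2 - 6*L (A(L) = 8 - ((L**2 + 6*L) + 5) = 8 - (5 + L**2 + 6*L) = 8 + (-5 - L**2 - 6*L) = 3 - L**2 - 6*L)
W(N) = (4 + N)/(3 - N**2 - 5*N) (W(N) = (N + 4)/(N + (3 - N**2 - 6*N)) = (4 + N)/(3 - N**2 - 5*N))
5 + (-2 - 1*8)*W(-1) = 5 + (-2 - 1*8)*((-4 - 1*(-1))/(-3 + (-1)**2 + 5*(-1))) = 5 + (-2 - 8)*((-4 + 1)/(-3 + 1 - 5)) = 5 - 10*(-3)/(-7) = 5 - (-10)*(-3)/7 = 5 - 10*3/7 = 5 - 30/7 = 5/7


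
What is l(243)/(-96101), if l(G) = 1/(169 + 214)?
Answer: -1/36806683 ≈ -2.7169e-8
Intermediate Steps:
l(G) = 1/383
l(243)/(-96101) = (1/383)/(-96101) = (1/383)*(-1/96101) = -1/36806683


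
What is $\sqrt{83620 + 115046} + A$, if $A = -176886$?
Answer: $-176886 + 3 \sqrt{22074} \approx -1.7644 \cdot 10^{5}$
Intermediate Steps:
$\sqrt{83620 + 115046} + A = \sqrt{83620 + 115046} - 176886 = \sqrt{198666} - 176886 = 3 \sqrt{22074} - 176886 = -176886 + 3 \sqrt{22074}$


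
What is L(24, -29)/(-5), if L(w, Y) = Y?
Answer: 29/5 ≈ 5.8000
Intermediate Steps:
L(24, -29)/(-5) = -29/(-5) = -29*(-⅕) = 29/5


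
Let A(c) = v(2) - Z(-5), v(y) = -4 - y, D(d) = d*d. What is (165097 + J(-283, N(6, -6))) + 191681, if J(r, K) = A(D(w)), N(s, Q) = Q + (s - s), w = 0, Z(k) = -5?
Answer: 356777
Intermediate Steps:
D(d) = d**2
N(s, Q) = Q (N(s, Q) = Q + 0 = Q)
A(c) = -1 (A(c) = (-4 - 1*2) - 1*(-5) = (-4 - 2) + 5 = -6 + 5 = -1)
J(r, K) = -1
(165097 + J(-283, N(6, -6))) + 191681 = (165097 - 1) + 191681 = 165096 + 191681 = 356777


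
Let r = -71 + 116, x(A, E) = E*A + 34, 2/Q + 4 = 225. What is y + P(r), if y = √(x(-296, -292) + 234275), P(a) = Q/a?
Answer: 2/9945 + √320741 ≈ 566.34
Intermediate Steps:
Q = 2/221 (Q = 2/(-4 + 225) = 2/221 ≈ 0.0090498)
x(A, E) = 34 + A*E (x(A, E) = A*E + 34 = 34 + A*E)
r = 45
P(a) = 2/(221*a)
y = √320741 (y = √((34 - 296*(-292)) + 234275) = √((34 + 86432) + 234275) = √(86466 + 234275) = √320741 ≈ 566.34)
y + P(r) = √320741 + (2/221)/45 = √320741 + (2/221)*(1/45) = √320741 + 2/9945 = 2/9945 + √320741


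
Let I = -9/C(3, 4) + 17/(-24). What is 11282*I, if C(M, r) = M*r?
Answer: -197435/12 ≈ -16453.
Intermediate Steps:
I = -35/24 (I = -9/(3*4) + 17/(-24) = -9/12 + 17*(-1/24) = -9*1/12 - 17/24 = -3/4 - 17/24 = -35/24 ≈ -1.4583)
11282*I = 11282*(-35/24) = -197435/12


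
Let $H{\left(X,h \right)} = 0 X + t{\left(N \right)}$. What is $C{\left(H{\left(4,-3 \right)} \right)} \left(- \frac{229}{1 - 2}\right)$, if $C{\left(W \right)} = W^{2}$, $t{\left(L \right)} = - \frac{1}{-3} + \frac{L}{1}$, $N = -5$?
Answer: $\frac{44884}{9} \approx 4987.1$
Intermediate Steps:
$t{\left(L \right)} = \frac{1}{3} + L$ ($t{\left(L \right)} = \left(-1\right) \left(- \frac{1}{3}\right) + L 1 = \frac{1}{3} + L$)
$H{\left(X,h \right)} = - \frac{14}{3}$ ($H{\left(X,h \right)} = 0 X + \left(\frac{1}{3} - 5\right) = 0 - \frac{14}{3} = - \frac{14}{3}$)
$C{\left(H{\left(4,-3 \right)} \right)} \left(- \frac{229}{1 - 2}\right) = \left(- \frac{14}{3}\right)^{2} \left(- \frac{229}{1 - 2}\right) = \frac{196 \left(- \frac{229}{-1}\right)}{9} = \frac{196 \left(\left(-229\right) \left(-1\right)\right)}{9} = \frac{196}{9} \cdot 229 = \frac{44884}{9}$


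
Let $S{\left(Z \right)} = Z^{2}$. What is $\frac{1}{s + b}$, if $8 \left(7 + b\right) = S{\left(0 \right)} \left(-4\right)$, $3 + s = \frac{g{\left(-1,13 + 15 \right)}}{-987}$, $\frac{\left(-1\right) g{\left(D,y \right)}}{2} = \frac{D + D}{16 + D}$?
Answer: $- \frac{14805}{148054} \approx -0.099997$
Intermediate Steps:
$g{\left(D,y \right)} = - \frac{4 D}{16 + D}$ ($g{\left(D,y \right)} = - 2 \frac{D + D}{16 + D} = - 2 \frac{2 D}{16 + D} = - \frac{4 D}{16 + D}$)
$s = - \frac{44419}{14805}$ ($s = -3 + \frac{\left(-4\right) \left(-1\right) \frac{1}{16 - 1}}{-987} = -3 + \left(-4\right) \left(-1\right) \frac{1}{15} \left(- \frac{1}{987}\right) = -3 + \frac{4}{15} \left(- \frac{1}{987}\right) = -3 - \frac{4}{14805} = - \frac{44419}{14805} \approx -3.0003$)
$b = -7$ ($b = -7 + \frac{0^{2} \left(-4\right)}{8} = -7 + \frac{0 \left(-4\right)}{8} = -7 + \frac{1}{8} \cdot 0 = -7 + 0 = -7$)
$\frac{1}{s + b} = \frac{1}{- \frac{44419}{14805} - 7} = \frac{1}{- \frac{148054}{14805}} = - \frac{14805}{148054}$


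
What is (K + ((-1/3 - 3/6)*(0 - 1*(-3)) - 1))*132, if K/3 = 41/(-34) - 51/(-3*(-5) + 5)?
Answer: -165693/85 ≈ -1949.3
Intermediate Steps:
K = -3831/340 (K = 3*(41/(-34) - 51/(-3*(-5) + 5)) = 3*(41*(-1/34) - 51/(15 + 5)) = 3*(-41/34 - 51/20) = 3*(-1277/340) = -3831/340 ≈ -11.268)
(K + ((-1/3 - 3/6)*(0 - 1*(-3)) - 1))*132 = (-3831/340 + ((-1/3 - 3/6)*(0 - 1*(-3)) - 1))*132 = (-3831/340 + ((-1*⅓ - 3*⅙)*(0 + 3) - 1))*132 = (-3831/340 + ((-⅓ - ½)*3 - 1))*132 = (-3831/340 + (-⅚*3 - 1))*132 = (-3831/340 + (-5/2 - 1))*132 = (-3831/340 - 7/2)*132 = -5021/340*132 = -165693/85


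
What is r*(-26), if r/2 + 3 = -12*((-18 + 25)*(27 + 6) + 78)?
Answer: 192972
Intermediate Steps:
r = -7422 (r = -6 + 2*(-12*((-18 + 25)*(27 + 6) + 78)) = -6 + 2*(-12*(7*33 + 78)) = -6 + 2*(-12*(231 + 78)) = -6 + 2*(-12*309) = -6 + 2*(-3708) = -6 - 7416 = -7422)
r*(-26) = -7422*(-26) = 192972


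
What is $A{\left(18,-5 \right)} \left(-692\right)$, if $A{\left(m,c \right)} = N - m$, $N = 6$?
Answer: $8304$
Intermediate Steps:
$A{\left(m,c \right)} = 6 - m$
$A{\left(18,-5 \right)} \left(-692\right) = \left(6 - 18\right) \left(-692\right) = \left(-12\right) \left(-692\right) = 8304$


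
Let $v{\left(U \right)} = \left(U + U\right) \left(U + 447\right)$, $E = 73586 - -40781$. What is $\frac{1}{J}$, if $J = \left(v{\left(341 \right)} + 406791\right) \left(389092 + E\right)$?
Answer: $\frac{1}{475369512013} \approx 2.1036 \cdot 10^{-12}$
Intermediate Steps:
$E = 114367$ ($E = 73586 + 40781 = 114367$)
$v{\left(U \right)} = 2 U \left(447 + U\right)$
$J = 475369512013$ ($J = \left(2 \cdot 341 \left(447 + 341\right) + 406791\right) \left(389092 + 114367\right) = \left(2 \cdot 341 \cdot 788 + 406791\right) 503459 = \left(537416 + 406791\right) 503459 = 944207 \cdot 503459 = 475369512013$)
$\frac{1}{J} = \frac{1}{475369512013}$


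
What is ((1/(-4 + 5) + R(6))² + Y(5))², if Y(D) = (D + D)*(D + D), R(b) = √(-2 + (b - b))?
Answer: 9793 + 396*I*√2 ≈ 9793.0 + 560.03*I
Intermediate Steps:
R(b) = I*√2 (R(b) = √(-2 + 0) = √(-2) = I*√2)
Y(D) = 4*D² (Y(D) = (2*D)*(2*D) = 4*D²)
((1/(-4 + 5) + R(6))² + Y(5))² = ((1/(-4 + 5) + I*√2)² + 4*5²)² = ((1/1 + I*√2)² + 4*25)² = ((1 + I*√2)² + 100)² = (100 + (1 + I*√2)²)²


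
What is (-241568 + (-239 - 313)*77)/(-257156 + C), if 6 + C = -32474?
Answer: 71018/72409 ≈ 0.98079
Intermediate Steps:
C = -32480 (C = -6 - 32474 = -32480)
(-241568 + (-239 - 313)*77)/(-257156 + C) = (-241568 + (-239 - 313)*77)/(-257156 - 32480) = (-241568 - 552*77)/(-289636) = (-241568 - 42504)*(-1/289636) = -284072*(-1/289636) = 71018/72409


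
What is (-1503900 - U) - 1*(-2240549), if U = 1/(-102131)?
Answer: 75234699020/102131 ≈ 7.3665e+5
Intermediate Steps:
U = -1/102131 ≈ -9.7913e-6
(-1503900 - U) - 1*(-2240549) = (-1503900 - 1*(-1/102131)) - 1*(-2240549) = (-1503900 + 1/102131) + 2240549 = -153594810899/102131 + 2240549 = 75234699020/102131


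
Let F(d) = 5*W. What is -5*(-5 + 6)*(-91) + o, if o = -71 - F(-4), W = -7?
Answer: 419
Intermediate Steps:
F(d) = -35 (F(d) = 5*(-7) = -35)
o = -36 (o = -71 - 1*(-35) = -71 + 35 = -36)
-5*(-5 + 6)*(-91) + o = -5*(-5 + 6)*(-91) - 36 = -5*1*(-91) - 36 = -5*(-91) - 36 = 455 - 36 = 419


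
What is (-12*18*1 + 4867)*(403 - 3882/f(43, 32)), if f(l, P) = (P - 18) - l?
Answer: 72411419/29 ≈ 2.4969e+6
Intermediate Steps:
f(l, P) = -18 + P - l (f(l, P) = (-18 + P) - l = -18 + P - l)
(-12*18*1 + 4867)*(403 - 3882/f(43, 32)) = (-12*18*1 + 4867)*(403 - 3882/(-18 + 32 - 1*43)) = (-216*1 + 4867)*(403 - 3882/(-18 + 32 - 43)) = (-216 + 4867)*(403 - 3882/(-29)) = 4651*(403 - 3882*(-1/29)) = 4651*(403 + 3882/29) = 4651*(15569/29) = 72411419/29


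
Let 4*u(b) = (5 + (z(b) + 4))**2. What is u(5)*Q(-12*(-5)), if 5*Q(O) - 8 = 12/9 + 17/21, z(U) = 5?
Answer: 497/5 ≈ 99.400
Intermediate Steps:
Q(O) = 71/35 (Q(O) = 8/5 + (12/9 + 17/21)/5 = 8/5 + (12*(1/9) + 17*(1/21))/5 = 8/5 + (4/3 + 17/21)/5 = 8/5 + (1/5)*(15/7) = 8/5 + 3/7 = 71/35)
u(b) = 49 (u(b) = (5 + (5 + 4))**2/4 = (5 + 9)**2/4 = (1/4)*14**2 = (1/4)*196 = 49)
u(5)*Q(-12*(-5)) = 49*(71/35) = 497/5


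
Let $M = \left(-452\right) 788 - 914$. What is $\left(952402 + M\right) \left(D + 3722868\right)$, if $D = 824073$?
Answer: $2706848540592$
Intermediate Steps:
$M = -357090$ ($M = -356176 - 914 = -357090$)
$\left(952402 + M\right) \left(D + 3722868\right) = \left(952402 - 357090\right) \left(824073 + 3722868\right) = 595312 \cdot 4546941 = 2706848540592$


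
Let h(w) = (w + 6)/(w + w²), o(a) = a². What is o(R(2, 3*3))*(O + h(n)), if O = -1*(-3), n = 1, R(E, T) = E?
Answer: 26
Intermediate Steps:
O = 3
h(w) = (6 + w)/(w + w²)
o(R(2, 3*3))*(O + h(n)) = 2²*(3 + (6 + 1)/(1*(1 + 1))) = 4*(3 + 1*7/2) = 4*(3 + 1*(½)*7) = 4*(3 + 7/2) = 4*(13/2) = 26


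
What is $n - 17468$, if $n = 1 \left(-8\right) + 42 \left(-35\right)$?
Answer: $-18946$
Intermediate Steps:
$n = -1478$ ($n = -8 - 1470 = -1478$)
$n - 17468 = -1478 - 17468 = -18946$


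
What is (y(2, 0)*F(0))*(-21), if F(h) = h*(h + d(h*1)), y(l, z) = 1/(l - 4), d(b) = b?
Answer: 0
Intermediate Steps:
y(l, z) = 1/(-4 + l)
F(h) = 2*h**2 (F(h) = h*(h + h*1) = h*(h + h) = h*(2*h) = 2*h**2)
(y(2, 0)*F(0))*(-21) = ((2*0**2)/(-4 + 2))*(-21) = ((2*0)/(-2))*(-21) = -1/2*0*(-21) = 0*(-21) = 0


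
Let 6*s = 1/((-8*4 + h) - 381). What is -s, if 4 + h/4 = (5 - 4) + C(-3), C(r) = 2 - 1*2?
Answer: 1/2550 ≈ 0.00039216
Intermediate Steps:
C(r) = 0 (C(r) = 2 - 2 = 0)
h = -12 (h = -16 + 4*((5 - 4) + 0) = -16 + 4*(1 + 0) = -16 + 4*1 = -16 + 4 = -12)
s = -1/2550 (s = 1/(6*((-8*4 - 12) - 381)) = 1/(6*((-32 - 12) - 381)) = 1/(6*(-44 - 381)) = (1/6)/(-425) = (1/6)*(-1/425) = -1/2550 ≈ -0.00039216)
-s = -1*(-1/2550) = 1/2550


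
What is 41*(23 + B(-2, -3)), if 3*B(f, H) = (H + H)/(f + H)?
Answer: 4797/5 ≈ 959.40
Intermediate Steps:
B(f, H) = 2*H/(3*(H + f)) (B(f, H) = ((H + H)/(f + H))/3 = ((2*H)/(H + f))/3 = (2*H/(H + f))/3 = 2*H/(3*(H + f)))
41*(23 + B(-2, -3)) = 41*(23 + (2/3)*(-3)/(-3 - 2)) = 41*(23 + (2/3)*(-3)/(-5)) = 41*(23 + (2/3)*(-3)*(-1/5)) = 41*(23 + 2/5) = 41*(117/5) = 4797/5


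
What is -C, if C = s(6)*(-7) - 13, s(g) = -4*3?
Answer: -71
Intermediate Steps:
s(g) = -12
C = 71 (C = -12*(-7) - 13 = 84 - 13 = 71)
-C = -1*71 = -71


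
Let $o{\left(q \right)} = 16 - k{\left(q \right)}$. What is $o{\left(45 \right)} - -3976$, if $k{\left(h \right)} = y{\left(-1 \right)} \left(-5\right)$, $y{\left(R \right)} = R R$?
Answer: $3997$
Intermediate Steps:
$y{\left(R \right)} = R^{2}$
$k{\left(h \right)} = -5$ ($k{\left(h \right)} = \left(-1\right)^{2} \left(-5\right) = 1 \left(-5\right) = -5$)
$o{\left(q \right)} = 21$ ($o{\left(q \right)} = 16 - -5 = 16 + 5 = 21$)
$o{\left(45 \right)} - -3976 = 21 - -3976 = 21 + 3976 = 3997$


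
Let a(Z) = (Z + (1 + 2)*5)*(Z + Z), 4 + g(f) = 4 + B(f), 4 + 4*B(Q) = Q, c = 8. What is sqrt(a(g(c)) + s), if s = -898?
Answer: I*sqrt(866) ≈ 29.428*I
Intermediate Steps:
B(Q) = -1 + Q/4
g(f) = -1 + f/4 (g(f) = -4 + (4 + (-1 + f/4)) = -4 + (3 + f/4) = -1 + f/4)
a(Z) = 2*Z*(15 + Z) (a(Z) = (Z + 3*5)*(2*Z) = (Z + 15)*(2*Z) = (15 + Z)*(2*Z) = 2*Z*(15 + Z))
sqrt(a(g(c)) + s) = sqrt(2*(-1 + (1/4)*8)*(15 + (-1 + (1/4)*8)) - 898) = sqrt(2*(-1 + 2)*(15 + (-1 + 2)) - 898) = sqrt(2*1*(15 + 1) - 898) = sqrt(2*1*16 - 898) = sqrt(32 - 898) = sqrt(-866) = I*sqrt(866)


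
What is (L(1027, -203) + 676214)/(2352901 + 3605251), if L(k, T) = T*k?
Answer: 467733/5958152 ≈ 0.078503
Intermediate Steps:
(L(1027, -203) + 676214)/(2352901 + 3605251) = (-203*1027 + 676214)/(2352901 + 3605251) = (-208481 + 676214)/5958152 = 467733*(1/5958152) = 467733/5958152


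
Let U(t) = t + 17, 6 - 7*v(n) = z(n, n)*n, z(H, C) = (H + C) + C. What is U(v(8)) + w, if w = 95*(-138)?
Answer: -91837/7 ≈ -13120.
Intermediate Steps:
z(H, C) = H + 2*C (z(H, C) = (C + H) + C = H + 2*C)
v(n) = 6/7 - 3*n²/7 (v(n) = 6/7 - (n + 2*n)*n/7 = 6/7 - 3*n*n/7 = 6/7 - 3*n²/7)
U(t) = 17 + t
w = -13110
U(v(8)) + w = (17 + (6/7 - 3/7*8²)) - 13110 = (17 + (6/7 - 3/7*64)) - 13110 = (17 + (6/7 - 192/7)) - 13110 = (17 - 186/7) - 13110 = -67/7 - 13110 = -91837/7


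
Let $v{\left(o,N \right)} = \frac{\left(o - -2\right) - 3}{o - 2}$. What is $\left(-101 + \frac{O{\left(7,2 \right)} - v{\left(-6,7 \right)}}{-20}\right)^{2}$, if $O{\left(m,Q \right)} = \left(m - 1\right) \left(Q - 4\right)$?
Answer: $\frac{257827249}{25600} \approx 10071.0$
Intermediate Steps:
$v{\left(o,N \right)} = \frac{-1 + o}{-2 + o}$ ($v{\left(o,N \right)} = \frac{\left(o + 2\right) - 3}{-2 + o} = \frac{\left(2 + o\right) - 3}{-2 + o} = \frac{-1 + o}{-2 + o}$)
$O{\left(m,Q \right)} = \left(-1 + m\right) \left(-4 + Q\right)$
$\left(-101 + \frac{O{\left(7,2 \right)} - v{\left(-6,7 \right)}}{-20}\right)^{2} = \left(-101 + \frac{\left(4 - 2 - 28 + 2 \cdot 7\right) - \frac{-1 - 6}{-2 - 6}}{-20}\right)^{2} = \left(-101 + \left(\left(4 - 2 - 28 + 14\right) - \frac{1}{-8} \left(-7\right)\right) \left(- \frac{1}{20}\right)\right)^{2} = \left(-101 + \left(-12 - \left(- \frac{1}{8}\right) \left(-7\right)\right) \left(- \frac{1}{20}\right)\right)^{2} = \left(-101 + \left(-12 - \frac{7}{8}\right) \left(- \frac{1}{20}\right)\right)^{2} = \left(-101 - - \frac{103}{160}\right)^{2} = \left(-101 + \frac{103}{160}\right)^{2} = \left(- \frac{16057}{160}\right)^{2} = \frac{257827249}{25600}$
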